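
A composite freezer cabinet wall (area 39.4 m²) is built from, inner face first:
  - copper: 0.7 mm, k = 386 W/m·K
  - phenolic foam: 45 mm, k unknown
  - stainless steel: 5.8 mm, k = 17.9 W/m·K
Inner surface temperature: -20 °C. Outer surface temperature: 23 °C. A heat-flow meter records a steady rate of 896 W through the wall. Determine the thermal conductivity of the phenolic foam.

Using the resistance-network approach (series):
R_copper = L/(kA) = 0.0007/(386×39.4) = 4.603×10^-8 K/W
R_stainless steel = L/(kA) = 0.0058/(17.9×39.4) = 8.224×10^-6 K/W
Sum of known resistances R_other = 8.27×10^-6 K/W
Total R = ΔT/Q = 43/896 = 0.04799 K/W
R_phenolic foam = R_total − R_other = 0.04798 K/W
k = L/(R·A) = 0.045/(0.04798×39.4)

k ≈ 0.0238 W/(m·K)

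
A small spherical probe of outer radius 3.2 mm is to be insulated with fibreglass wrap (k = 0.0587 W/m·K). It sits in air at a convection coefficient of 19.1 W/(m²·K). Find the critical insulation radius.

For a sphere r_cr = 2k/h = 2×0.0587/19.1
r_cr = 6.15 mm; since the bare radius (3.2 mm) is below r_cr, adding a thin layer of insulation will *increase* heat loss.

r_cr ≈ 6.15 mm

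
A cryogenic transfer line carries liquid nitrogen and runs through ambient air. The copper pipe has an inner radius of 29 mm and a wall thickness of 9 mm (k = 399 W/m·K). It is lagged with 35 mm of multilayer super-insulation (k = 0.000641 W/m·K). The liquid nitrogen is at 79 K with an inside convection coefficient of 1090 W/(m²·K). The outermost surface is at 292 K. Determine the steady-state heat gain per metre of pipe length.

Per-layer cylindrical resistances, series-summed:
R_inner film = 1/(h_i·2πr₁L) = 1/(1090×2π×0.029×1) = 0.005035 K/W
R_copper pipe wall = ln(38/29)/(2π×399×1) = 1.078×10^-4 K/W
R_multilayer super-insulation = ln(73/38)/(2π×0.000641×1) = 162.1 K/W
R_total = 162.1 K/W
Q = ΔT/R_total = 213/162.1

q′ ≈ 1.31 W/m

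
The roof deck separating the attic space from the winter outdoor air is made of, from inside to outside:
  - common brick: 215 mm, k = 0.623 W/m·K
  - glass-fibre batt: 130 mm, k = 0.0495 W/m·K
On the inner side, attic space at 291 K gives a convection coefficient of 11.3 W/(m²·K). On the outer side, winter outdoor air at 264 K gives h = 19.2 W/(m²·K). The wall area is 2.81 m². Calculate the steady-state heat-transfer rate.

Using the resistance-network approach (series):
R_inner film = 1/(h_i·A) = 1/(11.3×2.81) = 0.03149 K/W
R_common brick = L/(kA) = 0.215/(0.623×2.81) = 0.1228 K/W
R_glass-fibre batt = L/(kA) = 0.13/(0.0495×2.81) = 0.9346 K/W
R_outer film = 1/(h_o·A) = 1/(19.2×2.81) = 0.01853 K/W
R_total = 1.107 K/W
Q = ΔT / R_total = 27 / 1.107

Q ≈ 24.4 W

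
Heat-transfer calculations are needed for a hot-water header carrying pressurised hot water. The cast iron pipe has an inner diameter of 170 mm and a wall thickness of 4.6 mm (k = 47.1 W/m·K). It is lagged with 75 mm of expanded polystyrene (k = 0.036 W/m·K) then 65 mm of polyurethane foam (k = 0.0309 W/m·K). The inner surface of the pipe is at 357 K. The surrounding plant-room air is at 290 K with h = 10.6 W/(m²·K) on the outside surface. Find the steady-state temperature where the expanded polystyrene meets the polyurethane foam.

Cylindrical conduction, so R = ln(r₂/r₁)/(2πkL) per layer, in series:
R_cast iron pipe wall = ln(89.6/85)/(2π×47.1×1) = 1.781×10^-4 K/W
R_expanded polystyrene = ln(164.6/89.6)/(2π×0.036×1) = 2.689 K/W
R_polyurethane foam = ln(229.6/164.6)/(2π×0.0309×1) = 1.714 K/W
R_outer film = 1/(h_o·2πr_oL) = 1/(10.6×2π×0.2296×1) = 0.06539 K/W
R_total = 4.468 K/W
Q = ΔT/R_total = 67/4.468
Q = 15 W/m
T_interface = T_inner − Q·ΣR(inner→interface) = 357 − 15×2.689

T ≈ 317 K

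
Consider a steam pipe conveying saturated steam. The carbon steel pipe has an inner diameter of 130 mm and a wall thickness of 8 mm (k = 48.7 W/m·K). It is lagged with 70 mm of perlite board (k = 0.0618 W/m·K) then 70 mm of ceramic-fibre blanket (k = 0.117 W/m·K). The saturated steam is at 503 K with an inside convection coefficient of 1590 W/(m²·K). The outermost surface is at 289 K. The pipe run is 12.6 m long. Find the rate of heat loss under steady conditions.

Q ≈ 1180 W

For a radial system each layer contributes R = ln(r_out/r_in)/(2πkL); films add R = 1/(hA).
R_inner film = 1/(h_i·2πr₁L) = 1/(1590×2π×0.065×12.6) = 1.222×10^-4 K/W
R_carbon steel pipe wall = ln(73/65)/(2π×48.7×12.6) = 3.011×10^-5 K/W
R_perlite board = ln(143/73)/(2π×0.0618×12.6) = 0.1374 K/W
R_ceramic-fibre blanket = ln(213/143)/(2π×0.117×12.6) = 0.04302 K/W
R_total = 0.1806 K/W
Q = ΔT/R_total = 214/0.1806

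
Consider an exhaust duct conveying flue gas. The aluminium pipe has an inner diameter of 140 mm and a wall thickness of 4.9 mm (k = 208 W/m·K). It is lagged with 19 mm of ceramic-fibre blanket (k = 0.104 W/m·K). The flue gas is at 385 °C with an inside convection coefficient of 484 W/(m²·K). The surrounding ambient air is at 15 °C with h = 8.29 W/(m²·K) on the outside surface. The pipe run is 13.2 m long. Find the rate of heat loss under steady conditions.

Per-layer cylindrical resistances, series-summed:
R_inner film = 1/(h_i·2πr₁L) = 1/(484×2π×0.07×13.2) = 3.559×10^-4 K/W
R_aluminium pipe wall = ln(74.9/70)/(2π×208×13.2) = 3.922×10^-6 K/W
R_ceramic-fibre blanket = ln(93.9/74.9)/(2π×0.104×13.2) = 0.02621 K/W
R_outer film = 1/(h_o·2πr_oL) = 1/(8.29×2π×0.0939×13.2) = 0.01549 K/W
R_total = 0.04206 K/W
Q = ΔT/R_total = 370/0.04206

Q ≈ 8800 W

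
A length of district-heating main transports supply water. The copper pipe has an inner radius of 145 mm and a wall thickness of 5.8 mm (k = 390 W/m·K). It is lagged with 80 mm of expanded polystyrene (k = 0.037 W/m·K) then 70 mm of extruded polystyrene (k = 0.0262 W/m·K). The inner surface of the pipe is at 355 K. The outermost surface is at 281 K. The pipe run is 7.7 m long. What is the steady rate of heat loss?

Q ≈ 166 W

Per-layer cylindrical resistances, series-summed:
R_copper pipe wall = ln(150.8/145)/(2π×390×7.7) = 2.079×10^-6 K/W
R_expanded polystyrene = ln(230.8/150.8)/(2π×0.037×7.7) = 0.2378 K/W
R_extruded polystyrene = ln(300.8/230.8)/(2π×0.0262×7.7) = 0.209 K/W
R_total = 0.4467 K/W
Q = ΔT/R_total = 74/0.4467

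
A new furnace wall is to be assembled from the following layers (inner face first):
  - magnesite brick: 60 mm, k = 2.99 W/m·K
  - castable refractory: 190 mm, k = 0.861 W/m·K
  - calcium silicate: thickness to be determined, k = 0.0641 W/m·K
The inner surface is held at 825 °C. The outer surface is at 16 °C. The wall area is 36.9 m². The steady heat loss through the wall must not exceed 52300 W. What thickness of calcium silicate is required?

Model the wall as resistances in series:
R_magnesite brick = L/(kA) = 0.06/(2.99×36.9) = 5.438×10^-4 K/W
R_castable refractory = L/(kA) = 0.19/(0.861×36.9) = 0.00598 K/W
Sum of the known resistances R_other = 0.006524 K/W
Required total resistance R_tot = ΔT/Q_allow = 809/52300 = 0.01547 K/W
R_calcium silicate = R_tot − R_other = 0.008944 K/W
L = R·k·A = 0.008944×0.0641×36.9

L ≈ 21.2 mm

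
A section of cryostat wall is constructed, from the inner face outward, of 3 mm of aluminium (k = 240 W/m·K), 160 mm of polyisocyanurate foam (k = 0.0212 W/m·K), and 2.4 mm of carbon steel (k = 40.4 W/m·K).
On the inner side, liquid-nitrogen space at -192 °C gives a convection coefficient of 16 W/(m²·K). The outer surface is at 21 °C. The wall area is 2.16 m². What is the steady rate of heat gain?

Q ≈ 60.5 W

Thermal resistances in series:
R_inner film = 1/(h_i·A) = 1/(16×2.16) = 0.02894 K/W
R_aluminium = L/(kA) = 0.003/(240×2.16) = 5.787×10^-6 K/W
R_polyisocyanurate foam = L/(kA) = 0.16/(0.0212×2.16) = 3.494 K/W
R_carbon steel = L/(kA) = 0.0024/(40.4×2.16) = 2.75×10^-5 K/W
R_total = 3.523 K/W
Q = ΔT / R_total = 213 / 3.523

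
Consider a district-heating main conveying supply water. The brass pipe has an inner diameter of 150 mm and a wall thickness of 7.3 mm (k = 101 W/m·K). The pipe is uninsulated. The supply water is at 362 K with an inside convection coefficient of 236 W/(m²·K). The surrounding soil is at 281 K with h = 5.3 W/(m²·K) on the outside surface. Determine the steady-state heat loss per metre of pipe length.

Treating each annulus and film as a series resistance:
R_inner film = 1/(h_i·2πr₁L) = 1/(236×2π×0.075×1) = 0.008992 K/W
R_brass pipe wall = ln(82.3/75)/(2π×101×1) = 1.464×10^-4 K/W
R_outer film = 1/(h_o·2πr_oL) = 1/(5.3×2π×0.0823×1) = 0.3649 K/W
R_total = 0.374 K/W
Q = ΔT/R_total = 81/0.374

q′ ≈ 217 W/m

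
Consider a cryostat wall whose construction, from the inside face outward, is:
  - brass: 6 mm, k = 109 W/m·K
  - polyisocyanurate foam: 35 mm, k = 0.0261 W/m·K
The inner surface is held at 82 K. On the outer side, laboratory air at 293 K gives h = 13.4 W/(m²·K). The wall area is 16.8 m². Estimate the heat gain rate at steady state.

Using the resistance-network approach (series):
R_brass = L/(kA) = 0.006/(109×16.8) = 3.277×10^-6 K/W
R_polyisocyanurate foam = L/(kA) = 0.035/(0.0261×16.8) = 0.07982 K/W
R_outer film = 1/(h_o·A) = 1/(13.4×16.8) = 0.004442 K/W
R_total = 0.08427 K/W
Q = ΔT / R_total = 211 / 0.08427

Q ≈ 2500 W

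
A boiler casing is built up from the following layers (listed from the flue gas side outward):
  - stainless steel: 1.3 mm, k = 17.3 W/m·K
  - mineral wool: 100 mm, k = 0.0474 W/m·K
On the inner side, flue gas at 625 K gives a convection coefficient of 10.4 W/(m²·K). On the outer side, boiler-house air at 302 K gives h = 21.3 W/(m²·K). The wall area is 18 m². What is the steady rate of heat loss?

Thermal resistances in series:
R_inner film = 1/(h_i·A) = 1/(10.4×18) = 0.005342 K/W
R_stainless steel = L/(kA) = 0.0013/(17.3×18) = 4.175×10^-6 K/W
R_mineral wool = L/(kA) = 0.1/(0.0474×18) = 0.1172 K/W
R_outer film = 1/(h_o·A) = 1/(21.3×18) = 0.002608 K/W
R_total = 0.1252 K/W
Q = ΔT / R_total = 323 / 0.1252

Q ≈ 2580 W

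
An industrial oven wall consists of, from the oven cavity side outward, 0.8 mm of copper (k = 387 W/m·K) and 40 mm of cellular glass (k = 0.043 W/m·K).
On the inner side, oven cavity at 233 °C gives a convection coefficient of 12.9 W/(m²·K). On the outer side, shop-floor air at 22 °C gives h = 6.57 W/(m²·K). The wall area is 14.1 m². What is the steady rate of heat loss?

Q ≈ 2560 W

Thermal resistances in series:
R_inner film = 1/(h_i·A) = 1/(12.9×14.1) = 0.005498 K/W
R_copper = L/(kA) = 0.0008/(387×14.1) = 1.466×10^-7 K/W
R_cellular glass = L/(kA) = 0.04/(0.043×14.1) = 0.06597 K/W
R_outer film = 1/(h_o·A) = 1/(6.57×14.1) = 0.01079 K/W
R_total = 0.08227 K/W
Q = ΔT / R_total = 211 / 0.08227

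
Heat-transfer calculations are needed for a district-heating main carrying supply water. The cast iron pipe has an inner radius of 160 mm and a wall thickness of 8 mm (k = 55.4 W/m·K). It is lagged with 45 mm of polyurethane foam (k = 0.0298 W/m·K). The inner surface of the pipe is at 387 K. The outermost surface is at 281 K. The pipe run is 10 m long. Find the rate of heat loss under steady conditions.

Q ≈ 836 W

Radial resistances (cylindrical: R_cond = ln(r_o/r_i)/(2πkL), R_conv = 1/(h·2πrL)):
R_cast iron pipe wall = ln(168/160)/(2π×55.4×10) = 1.402×10^-5 K/W
R_polyurethane foam = ln(213/168)/(2π×0.0298×10) = 0.1268 K/W
R_total = 0.1268 K/W
Q = ΔT/R_total = 106/0.1268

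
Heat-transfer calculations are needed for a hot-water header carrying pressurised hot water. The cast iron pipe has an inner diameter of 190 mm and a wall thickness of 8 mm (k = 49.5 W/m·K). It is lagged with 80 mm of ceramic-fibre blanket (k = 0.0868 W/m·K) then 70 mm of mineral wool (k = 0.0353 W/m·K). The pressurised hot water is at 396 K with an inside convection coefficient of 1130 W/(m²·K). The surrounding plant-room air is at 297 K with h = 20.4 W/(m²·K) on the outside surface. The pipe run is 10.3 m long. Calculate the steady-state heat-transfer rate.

Q ≈ 400 W

Per-layer cylindrical resistances, series-summed:
R_inner film = 1/(h_i·2πr₁L) = 1/(1130×2π×0.095×10.3) = 1.439×10^-4 K/W
R_cast iron pipe wall = ln(103/95)/(2π×49.5×10.3) = 2.524×10^-5 K/W
R_ceramic-fibre blanket = ln(183/103)/(2π×0.0868×10.3) = 0.1023 K/W
R_mineral wool = ln(253/183)/(2π×0.0353×10.3) = 0.1418 K/W
R_outer film = 1/(h_o·2πr_oL) = 1/(20.4×2π×0.253×10.3) = 0.002994 K/W
R_total = 0.2473 K/W
Q = ΔT/R_total = 99/0.2473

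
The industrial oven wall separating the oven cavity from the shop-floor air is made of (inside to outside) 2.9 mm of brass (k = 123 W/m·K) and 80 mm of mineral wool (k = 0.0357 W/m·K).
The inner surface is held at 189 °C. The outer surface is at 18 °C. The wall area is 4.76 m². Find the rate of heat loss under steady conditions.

Q ≈ 363 W

Using the resistance-network approach (series):
R_brass = L/(kA) = 0.0029/(123×4.76) = 4.953×10^-6 K/W
R_mineral wool = L/(kA) = 0.08/(0.0357×4.76) = 0.4708 K/W
R_total = 0.4708 K/W
Q = ΔT / R_total = 171 / 0.4708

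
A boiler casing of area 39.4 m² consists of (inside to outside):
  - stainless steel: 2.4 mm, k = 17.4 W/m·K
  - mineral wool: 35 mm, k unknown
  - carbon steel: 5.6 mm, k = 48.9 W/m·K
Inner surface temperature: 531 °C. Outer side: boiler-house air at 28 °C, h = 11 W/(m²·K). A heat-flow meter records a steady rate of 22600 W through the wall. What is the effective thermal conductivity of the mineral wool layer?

Thermal resistances in series:
R_stainless steel = L/(kA) = 0.0024/(17.4×39.4) = 3.501×10^-6 K/W
R_carbon steel = L/(kA) = 0.0056/(48.9×39.4) = 2.907×10^-6 K/W
R_outer film = 1/(h_o·A) = 1/(11×39.4) = 0.002307 K/W
Sum of known resistances R_other = 0.002314 K/W
Total R = ΔT/Q = 503/22600 = 0.02226 K/W
R_mineral wool = R_total − R_other = 0.01994 K/W
k = L/(R·A) = 0.035/(0.01994×39.4)

k ≈ 0.0445 W/(m·K)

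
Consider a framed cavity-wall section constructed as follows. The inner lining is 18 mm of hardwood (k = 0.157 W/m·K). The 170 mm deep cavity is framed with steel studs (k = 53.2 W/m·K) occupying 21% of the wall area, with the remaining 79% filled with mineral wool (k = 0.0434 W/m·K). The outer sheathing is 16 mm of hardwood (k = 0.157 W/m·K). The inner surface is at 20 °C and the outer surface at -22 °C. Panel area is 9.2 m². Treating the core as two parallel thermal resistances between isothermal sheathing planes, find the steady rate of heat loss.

Q ≈ 1670 W

Sheathing layers in series; stud and cavity paths in parallel between them.
R_inner = 0.018/(0.157×9.2) = 0.01246 K/W
R_stud  = 0.17/(53.2×0.21×9.2) = 0.001654 K/W
R_cav   = 0.17/(0.0434×0.79×9.2) = 0.5389 K/W
1/R_core = 1/R_stud + 1/R_cav → R_core = 0.001649 K/W
R_outer = 0.016/(0.157×9.2) = 0.01108 K/W
R_total = 0.02519 K/W
Q = ΔT/R_total = 42/0.02519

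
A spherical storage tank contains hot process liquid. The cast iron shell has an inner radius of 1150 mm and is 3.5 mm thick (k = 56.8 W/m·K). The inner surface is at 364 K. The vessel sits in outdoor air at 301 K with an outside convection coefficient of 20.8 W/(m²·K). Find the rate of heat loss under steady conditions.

Radial (spherical) resistances in series:
R_cast iron shell = (1/1.15 − 1/1.1535)/(4π×56.8) = 3.697×10^-6 K/W
R_outer film = 1/(h·4πr_o²) = 1/(20.8×4π×1.1535²) = 0.002875 K/W
R_total = 0.002879 K/W
Q = ΔT/R_total = 63/0.002879

Q ≈ 21900 W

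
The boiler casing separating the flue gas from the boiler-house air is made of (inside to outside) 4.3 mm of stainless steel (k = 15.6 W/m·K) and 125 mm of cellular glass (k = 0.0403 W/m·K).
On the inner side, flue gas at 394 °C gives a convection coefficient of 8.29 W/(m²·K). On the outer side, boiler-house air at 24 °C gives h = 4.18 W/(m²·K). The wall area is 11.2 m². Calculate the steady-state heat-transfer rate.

Series thermal resistances:
R_inner film = 1/(h_i·A) = 1/(8.29×11.2) = 0.01077 K/W
R_stainless steel = L/(kA) = 0.0043/(15.6×11.2) = 2.461×10^-5 K/W
R_cellular glass = L/(kA) = 0.125/(0.0403×11.2) = 0.2769 K/W
R_outer film = 1/(h_o·A) = 1/(4.18×11.2) = 0.02136 K/W
R_total = 0.3091 K/W
Q = ΔT / R_total = 370 / 0.3091

Q ≈ 1200 W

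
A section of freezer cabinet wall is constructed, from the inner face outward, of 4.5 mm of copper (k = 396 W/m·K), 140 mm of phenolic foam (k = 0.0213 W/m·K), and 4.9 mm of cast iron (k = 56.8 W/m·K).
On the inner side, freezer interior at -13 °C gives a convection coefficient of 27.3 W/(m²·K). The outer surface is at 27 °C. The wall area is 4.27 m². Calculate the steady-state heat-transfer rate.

Thermal resistances in series:
R_inner film = 1/(h_i·A) = 1/(27.3×4.27) = 0.008578 K/W
R_copper = L/(kA) = 0.0045/(396×4.27) = 2.661×10^-6 K/W
R_phenolic foam = L/(kA) = 0.14/(0.0213×4.27) = 1.539 K/W
R_cast iron = L/(kA) = 0.0049/(56.8×4.27) = 2.02×10^-5 K/W
R_total = 1.548 K/W
Q = ΔT / R_total = 40 / 1.548

Q ≈ 25.8 W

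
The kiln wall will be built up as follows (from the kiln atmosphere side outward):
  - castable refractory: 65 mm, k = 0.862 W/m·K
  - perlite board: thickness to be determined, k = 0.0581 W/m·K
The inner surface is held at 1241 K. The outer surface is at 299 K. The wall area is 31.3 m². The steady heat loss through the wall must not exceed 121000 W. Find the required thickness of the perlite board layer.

L ≈ 9.78 mm

Model the wall as resistances in series:
R_castable refractory = L/(kA) = 0.065/(0.862×31.3) = 0.002409 K/W
Sum of the known resistances R_other = 0.002409 K/W
Required total resistance R_tot = ΔT/Q_allow = 942/121000 = 0.007785 K/W
R_perlite board = R_tot − R_other = 0.005376 K/W
L = R·k·A = 0.005376×0.0581×31.3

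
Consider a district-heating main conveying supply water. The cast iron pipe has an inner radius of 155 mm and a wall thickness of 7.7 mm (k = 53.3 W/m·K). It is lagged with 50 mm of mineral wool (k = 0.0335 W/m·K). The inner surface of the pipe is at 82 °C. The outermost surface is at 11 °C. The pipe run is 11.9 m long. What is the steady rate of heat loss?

Q ≈ 664 W

For a radial system each layer contributes R = ln(r_out/r_in)/(2πkL); films add R = 1/(hA).
R_cast iron pipe wall = ln(162.7/155)/(2π×53.3×11.9) = 1.217×10^-5 K/W
R_mineral wool = ln(212.7/162.7)/(2π×0.0335×11.9) = 0.107 K/W
R_total = 0.107 K/W
Q = ΔT/R_total = 71/0.107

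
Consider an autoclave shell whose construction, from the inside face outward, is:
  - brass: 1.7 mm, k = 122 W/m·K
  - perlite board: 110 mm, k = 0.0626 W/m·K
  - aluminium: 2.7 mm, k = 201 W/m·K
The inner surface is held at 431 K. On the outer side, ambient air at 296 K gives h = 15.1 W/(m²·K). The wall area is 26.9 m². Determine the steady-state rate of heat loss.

Series thermal resistances:
R_brass = L/(kA) = 0.0017/(122×26.9) = 5.18×10^-7 K/W
R_perlite board = L/(kA) = 0.11/(0.0626×26.9) = 0.06532 K/W
R_aluminium = L/(kA) = 0.0027/(201×26.9) = 4.994×10^-7 K/W
R_outer film = 1/(h_o·A) = 1/(15.1×26.9) = 0.002462 K/W
R_total = 0.06779 K/W
Q = ΔT / R_total = 135 / 0.06779

Q ≈ 1990 W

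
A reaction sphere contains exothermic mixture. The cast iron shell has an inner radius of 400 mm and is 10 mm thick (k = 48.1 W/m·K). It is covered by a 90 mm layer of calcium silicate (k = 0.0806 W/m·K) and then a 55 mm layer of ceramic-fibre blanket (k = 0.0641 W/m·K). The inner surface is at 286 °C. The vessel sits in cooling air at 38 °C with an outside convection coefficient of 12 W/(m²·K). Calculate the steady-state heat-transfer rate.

Q ≈ 354 W

Radial (spherical) resistances in series:
R_cast iron shell = (1/0.4 − 1/0.41)/(4π×48.1) = 1.009×10^-4 K/W
R_calcium silicate = (1/0.41 − 1/0.5)/(4π×0.0806) = 0.4335 K/W
R_ceramic-fibre blanket = (1/0.5 − 1/0.555)/(4π×0.0641) = 0.2461 K/W
R_outer film = 1/(h·4πr_o²) = 1/(12×4π×0.555²) = 0.02153 K/W
R_total = 0.7011 K/W
Q = ΔT/R_total = 248/0.7011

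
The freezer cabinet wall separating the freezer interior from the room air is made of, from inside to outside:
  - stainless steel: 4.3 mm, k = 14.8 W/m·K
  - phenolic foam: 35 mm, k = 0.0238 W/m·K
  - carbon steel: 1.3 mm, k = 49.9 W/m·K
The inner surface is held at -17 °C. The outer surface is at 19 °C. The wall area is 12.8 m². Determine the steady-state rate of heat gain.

Using the resistance-network approach (series):
R_stainless steel = L/(kA) = 0.0043/(14.8×12.8) = 2.27×10^-5 K/W
R_phenolic foam = L/(kA) = 0.035/(0.0238×12.8) = 0.1149 K/W
R_carbon steel = L/(kA) = 0.0013/(49.9×12.8) = 2.035×10^-6 K/W
R_total = 0.1149 K/W
Q = ΔT / R_total = 36 / 0.1149

Q ≈ 313 W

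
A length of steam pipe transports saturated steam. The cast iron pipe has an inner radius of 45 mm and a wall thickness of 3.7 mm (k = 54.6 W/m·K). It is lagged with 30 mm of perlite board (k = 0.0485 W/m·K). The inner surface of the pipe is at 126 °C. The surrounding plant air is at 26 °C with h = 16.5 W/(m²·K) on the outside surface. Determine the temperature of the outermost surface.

T ≈ 33.2 °C

Treating each annulus and film as a series resistance:
R_cast iron pipe wall = ln(48.7/45)/(2π×54.6×1) = 2.303×10^-4 K/W
R_perlite board = ln(78.7/48.7)/(2π×0.0485×1) = 1.575 K/W
R_outer film = 1/(h_o·2πr_oL) = 1/(16.5×2π×0.0787×1) = 0.1226 K/W
R_total = 1.698 K/W
Q = ΔT/R_total = 100/1.698
Q = 58.9 W/m
T_interface = T_inner − Q·ΣR(inner→interface) = 126 − 58.9×1.575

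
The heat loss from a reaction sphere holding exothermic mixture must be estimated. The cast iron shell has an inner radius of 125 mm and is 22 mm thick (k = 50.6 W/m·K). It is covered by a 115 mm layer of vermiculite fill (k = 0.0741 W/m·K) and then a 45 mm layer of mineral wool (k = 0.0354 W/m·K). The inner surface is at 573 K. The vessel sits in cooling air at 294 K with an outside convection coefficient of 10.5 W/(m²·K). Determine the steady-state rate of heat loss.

Spherical conduction: R = (1/r_in − 1/r_out)/(4πk) per layer; series-sum.
R_cast iron shell = (1/0.125 − 1/0.147)/(4π×50.6) = 0.001883 K/W
R_vermiculite fill = (1/0.147 − 1/0.262)/(4π×0.0741) = 3.207 K/W
R_mineral wool = (1/0.262 − 1/0.307)/(4π×0.0354) = 1.258 K/W
R_outer film = 1/(h·4πr_o²) = 1/(10.5×4π×0.307²) = 0.08041 K/W
R_total = 4.547 K/W
Q = ΔT/R_total = 279/4.547

Q ≈ 61.4 W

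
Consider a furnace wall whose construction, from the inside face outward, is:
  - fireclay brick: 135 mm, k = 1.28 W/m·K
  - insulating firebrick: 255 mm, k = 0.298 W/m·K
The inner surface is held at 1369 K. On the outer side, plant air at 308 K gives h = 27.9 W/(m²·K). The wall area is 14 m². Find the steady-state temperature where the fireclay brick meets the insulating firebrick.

Treating each layer as a thermal resistance in series:
R_fireclay brick = L/(kA) = 0.135/(1.28×14) = 0.007533 K/W
R_insulating firebrick = L/(kA) = 0.255/(0.298×14) = 0.06112 K/W
R_outer film = 1/(h_o·A) = 1/(27.9×14) = 0.00256 K/W
R_total = 0.07122 K/W;  Q = ΔT/R_total = 1061/0.07122 = 14900 W
T_interface = T_inner − Q·ΣR(inner→interface) = 1369 − 14900×0.007533

T ≈ 1260 K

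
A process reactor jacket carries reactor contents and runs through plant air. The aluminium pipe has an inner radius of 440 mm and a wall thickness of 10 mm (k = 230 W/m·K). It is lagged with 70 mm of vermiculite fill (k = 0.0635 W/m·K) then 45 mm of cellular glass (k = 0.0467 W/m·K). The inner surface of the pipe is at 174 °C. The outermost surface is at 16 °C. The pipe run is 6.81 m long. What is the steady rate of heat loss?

Q ≈ 1670 W

Cylindrical conduction, so R = ln(r₂/r₁)/(2πkL) per layer, in series:
R_aluminium pipe wall = ln(450/440)/(2π×230×6.81) = 2.284×10^-6 K/W
R_vermiculite fill = ln(520/450)/(2π×0.0635×6.81) = 0.05321 K/W
R_cellular glass = ln(565/520)/(2π×0.0467×6.81) = 0.04154 K/W
R_total = 0.09475 K/W
Q = ΔT/R_total = 158/0.09475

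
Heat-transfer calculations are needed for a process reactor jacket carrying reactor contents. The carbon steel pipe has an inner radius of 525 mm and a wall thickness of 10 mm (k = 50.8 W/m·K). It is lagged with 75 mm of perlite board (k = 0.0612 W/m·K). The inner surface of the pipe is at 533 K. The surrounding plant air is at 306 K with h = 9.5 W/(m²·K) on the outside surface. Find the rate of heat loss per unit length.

Radial resistances (cylindrical: R_cond = ln(r_o/r_i)/(2πkL), R_conv = 1/(h·2πrL)):
R_carbon steel pipe wall = ln(535/525)/(2π×50.8×1) = 5.911×10^-5 K/W
R_perlite board = ln(610/535)/(2π×0.0612×1) = 0.3412 K/W
R_outer film = 1/(h_o·2πr_oL) = 1/(9.5×2π×0.61×1) = 0.02746 K/W
R_total = 0.3687 K/W
Q = ΔT/R_total = 227/0.3687

q′ ≈ 616 W/m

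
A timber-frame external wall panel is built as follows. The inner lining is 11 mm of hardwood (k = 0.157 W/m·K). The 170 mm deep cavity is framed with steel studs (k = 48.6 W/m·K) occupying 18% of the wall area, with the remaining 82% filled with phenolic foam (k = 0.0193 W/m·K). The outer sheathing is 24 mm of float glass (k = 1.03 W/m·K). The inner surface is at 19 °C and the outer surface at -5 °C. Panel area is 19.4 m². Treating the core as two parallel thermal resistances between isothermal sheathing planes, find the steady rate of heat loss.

Sheathing layers in series; stud and cavity paths in parallel between them.
R_inner = 0.011/(0.157×19.4) = 0.003612 K/W
R_stud  = 0.17/(48.6×0.18×19.4) = 0.001002 K/W
R_cav   = 0.17/(0.0193×0.82×19.4) = 0.5537 K/W
1/R_core = 1/R_stud + 1/R_cav → R_core = 9.999×10^-4 K/W
R_outer = 0.024/(1.03×19.4) = 0.001201 K/W
R_total = 0.005813 K/W
Q = ΔT/R_total = 24/0.005813

Q ≈ 4130 W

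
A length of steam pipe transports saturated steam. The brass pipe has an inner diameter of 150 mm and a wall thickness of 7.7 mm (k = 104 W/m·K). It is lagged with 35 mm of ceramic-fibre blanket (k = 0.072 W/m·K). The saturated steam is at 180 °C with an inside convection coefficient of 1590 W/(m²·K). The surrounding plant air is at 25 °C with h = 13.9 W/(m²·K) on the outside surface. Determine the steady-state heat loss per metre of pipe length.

q′ ≈ 176 W/m

Cylindrical conduction, so R = ln(r₂/r₁)/(2πkL) per layer, in series:
R_inner film = 1/(h_i·2πr₁L) = 1/(1590×2π×0.075×1) = 0.001335 K/W
R_brass pipe wall = ln(82.7/75)/(2π×104×1) = 1.496×10^-4 K/W
R_ceramic-fibre blanket = ln(117.7/82.7)/(2π×0.072×1) = 0.7801 K/W
R_outer film = 1/(h_o·2πr_oL) = 1/(13.9×2π×0.1177×1) = 0.09728 K/W
R_total = 0.8789 K/W
Q = ΔT/R_total = 155/0.8789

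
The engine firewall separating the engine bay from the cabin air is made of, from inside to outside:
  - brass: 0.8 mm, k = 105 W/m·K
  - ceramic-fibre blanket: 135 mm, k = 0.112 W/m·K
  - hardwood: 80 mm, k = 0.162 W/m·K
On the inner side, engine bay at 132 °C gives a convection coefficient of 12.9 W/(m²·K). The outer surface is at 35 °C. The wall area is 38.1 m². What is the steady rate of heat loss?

Series thermal resistances:
R_inner film = 1/(h_i·A) = 1/(12.9×38.1) = 0.002035 K/W
R_brass = L/(kA) = 0.0008/(105×38.1) = 2×10^-7 K/W
R_ceramic-fibre blanket = L/(kA) = 0.135/(0.112×38.1) = 0.03164 K/W
R_hardwood = L/(kA) = 0.08/(0.162×38.1) = 0.01296 K/W
R_total = 0.04663 K/W
Q = ΔT / R_total = 97 / 0.04663

Q ≈ 2080 W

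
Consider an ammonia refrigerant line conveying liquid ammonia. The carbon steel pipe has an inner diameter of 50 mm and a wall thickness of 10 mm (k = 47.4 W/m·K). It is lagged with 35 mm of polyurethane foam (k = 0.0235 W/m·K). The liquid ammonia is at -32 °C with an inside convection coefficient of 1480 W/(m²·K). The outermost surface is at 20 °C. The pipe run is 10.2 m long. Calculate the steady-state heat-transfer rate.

Q ≈ 113 W

Treating each annulus and film as a series resistance:
R_inner film = 1/(h_i·2πr₁L) = 1/(1480×2π×0.025×10.2) = 4.217×10^-4 K/W
R_carbon steel pipe wall = ln(35/25)/(2π×47.4×10.2) = 1.108×10^-4 K/W
R_polyurethane foam = ln(70/35)/(2π×0.0235×10.2) = 0.4602 K/W
R_total = 0.4608 K/W
Q = ΔT/R_total = 52/0.4608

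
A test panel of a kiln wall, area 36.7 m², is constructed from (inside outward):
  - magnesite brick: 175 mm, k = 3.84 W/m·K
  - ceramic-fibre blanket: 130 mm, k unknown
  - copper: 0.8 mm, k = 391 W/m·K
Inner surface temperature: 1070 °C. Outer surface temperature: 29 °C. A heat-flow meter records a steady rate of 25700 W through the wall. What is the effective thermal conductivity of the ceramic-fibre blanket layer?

k ≈ 0.0902 W/(m·K)

Treating each layer as a thermal resistance in series:
R_magnesite brick = L/(kA) = 0.175/(3.84×36.7) = 0.001242 K/W
R_copper = L/(kA) = 0.0008/(391×36.7) = 5.575×10^-8 K/W
Sum of known resistances R_other = 0.001242 K/W
Total R = ΔT/Q = 1041/25700 = 0.04051 K/W
R_ceramic-fibre blanket = R_total − R_other = 0.03926 K/W
k = L/(R·A) = 0.13/(0.03926×36.7)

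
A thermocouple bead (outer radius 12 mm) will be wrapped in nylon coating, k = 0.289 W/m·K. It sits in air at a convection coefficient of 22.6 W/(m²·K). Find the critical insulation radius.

For a sphere r_cr = 2k/h = 2×0.289/22.6
r_cr = 25.6 mm; since the bare radius (12 mm) is below r_cr, adding a thin layer of insulation will *increase* heat loss.

r_cr ≈ 25.6 mm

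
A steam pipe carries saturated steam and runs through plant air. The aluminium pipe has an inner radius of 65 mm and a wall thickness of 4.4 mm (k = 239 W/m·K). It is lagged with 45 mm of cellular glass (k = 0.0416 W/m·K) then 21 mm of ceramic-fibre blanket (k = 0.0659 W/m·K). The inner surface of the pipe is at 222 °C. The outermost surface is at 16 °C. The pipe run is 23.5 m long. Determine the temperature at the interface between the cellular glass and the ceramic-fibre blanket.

T ≈ 52.2 °C

Treating each annulus and film as a series resistance:
R_aluminium pipe wall = ln(69.4/65)/(2π×239×23.5) = 1.856×10^-6 K/W
R_cellular glass = ln(114.4/69.4)/(2π×0.0416×23.5) = 0.08137 K/W
R_ceramic-fibre blanket = ln(135.4/114.4)/(2π×0.0659×23.5) = 0.01732 K/W
R_total = 0.09869 K/W
Q = ΔT/R_total = 206/0.09869
Q = 2090 W
T_interface = T_inner − Q·ΣR(inner→interface) = 222 − 2090×0.08137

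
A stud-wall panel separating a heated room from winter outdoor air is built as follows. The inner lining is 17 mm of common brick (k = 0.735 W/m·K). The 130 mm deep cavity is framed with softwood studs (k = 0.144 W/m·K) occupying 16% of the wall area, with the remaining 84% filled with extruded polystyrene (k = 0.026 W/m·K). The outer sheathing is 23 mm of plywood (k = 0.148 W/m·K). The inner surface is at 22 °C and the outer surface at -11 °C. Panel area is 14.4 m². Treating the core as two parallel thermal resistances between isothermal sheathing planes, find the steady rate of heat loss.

Sheathing layers in series; stud and cavity paths in parallel between them.
R_inner = 0.017/(0.735×14.4) = 0.001606 K/W
R_stud  = 0.13/(0.144×0.16×14.4) = 0.3918 K/W
R_cav   = 0.13/(0.026×0.84×14.4) = 0.4134 K/W
1/R_core = 1/R_stud + 1/R_cav → R_core = 0.2012 K/W
R_outer = 0.023/(0.148×14.4) = 0.01079 K/W
R_total = 0.2136 K/W
Q = ΔT/R_total = 33/0.2136

Q ≈ 155 W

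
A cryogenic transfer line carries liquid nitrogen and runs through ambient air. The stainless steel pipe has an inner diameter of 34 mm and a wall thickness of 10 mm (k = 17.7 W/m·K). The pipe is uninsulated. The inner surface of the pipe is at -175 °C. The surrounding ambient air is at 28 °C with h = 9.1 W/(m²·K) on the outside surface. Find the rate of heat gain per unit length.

q′ ≈ 311 W/m

Treating each annulus and film as a series resistance:
R_stainless steel pipe wall = ln(27/17)/(2π×17.7×1) = 0.00416 K/W
R_outer film = 1/(h_o·2πr_oL) = 1/(9.1×2π×0.027×1) = 0.6478 K/W
R_total = 0.6519 K/W
Q = ΔT/R_total = 203/0.6519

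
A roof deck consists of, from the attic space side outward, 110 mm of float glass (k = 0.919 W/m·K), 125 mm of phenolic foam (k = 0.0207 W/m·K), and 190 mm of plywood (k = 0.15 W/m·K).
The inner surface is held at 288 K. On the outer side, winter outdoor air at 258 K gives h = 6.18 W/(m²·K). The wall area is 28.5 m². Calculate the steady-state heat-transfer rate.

Model the wall as resistances in series:
R_float glass = L/(kA) = 0.11/(0.919×28.5) = 0.0042 K/W
R_phenolic foam = L/(kA) = 0.125/(0.0207×28.5) = 0.2119 K/W
R_plywood = L/(kA) = 0.19/(0.15×28.5) = 0.04444 K/W
R_outer film = 1/(h_o·A) = 1/(6.18×28.5) = 0.005678 K/W
R_total = 0.2662 K/W
Q = ΔT / R_total = 30 / 0.2662

Q ≈ 113 W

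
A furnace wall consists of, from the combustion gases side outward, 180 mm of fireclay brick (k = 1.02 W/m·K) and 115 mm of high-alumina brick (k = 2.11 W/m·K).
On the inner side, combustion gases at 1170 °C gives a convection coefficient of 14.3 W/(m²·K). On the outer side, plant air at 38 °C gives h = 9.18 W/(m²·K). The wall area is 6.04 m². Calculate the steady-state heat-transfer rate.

Q ≈ 16700 W

Treating each layer as a thermal resistance in series:
R_inner film = 1/(h_i·A) = 1/(14.3×6.04) = 0.01158 K/W
R_fireclay brick = L/(kA) = 0.18/(1.02×6.04) = 0.02922 K/W
R_high-alumina brick = L/(kA) = 0.115/(2.11×6.04) = 0.009024 K/W
R_outer film = 1/(h_o·A) = 1/(9.18×6.04) = 0.01804 K/W
R_total = 0.06785 K/W
Q = ΔT / R_total = 1132 / 0.06785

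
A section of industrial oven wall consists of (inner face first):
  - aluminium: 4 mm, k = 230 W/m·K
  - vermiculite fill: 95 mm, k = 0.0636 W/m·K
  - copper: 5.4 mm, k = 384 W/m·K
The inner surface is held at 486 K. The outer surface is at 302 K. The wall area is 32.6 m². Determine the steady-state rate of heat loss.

Q ≈ 4020 W

Using the resistance-network approach (series):
R_aluminium = L/(kA) = 0.004/(230×32.6) = 5.335×10^-7 K/W
R_vermiculite fill = L/(kA) = 0.095/(0.0636×32.6) = 0.04582 K/W
R_copper = L/(kA) = 0.0054/(384×32.6) = 4.314×10^-7 K/W
R_total = 0.04582 K/W
Q = ΔT / R_total = 184 / 0.04582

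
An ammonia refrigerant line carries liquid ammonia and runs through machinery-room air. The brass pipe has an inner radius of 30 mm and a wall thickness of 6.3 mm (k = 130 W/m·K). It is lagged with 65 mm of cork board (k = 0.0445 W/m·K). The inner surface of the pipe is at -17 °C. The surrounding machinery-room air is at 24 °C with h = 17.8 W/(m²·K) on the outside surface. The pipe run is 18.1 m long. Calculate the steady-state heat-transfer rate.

For a radial system each layer contributes R = ln(r_out/r_in)/(2πkL); films add R = 1/(hA).
R_brass pipe wall = ln(36.3/30)/(2π×130×18.1) = 1.289×10^-5 K/W
R_cork board = ln(101.3/36.3)/(2π×0.0445×18.1) = 0.2028 K/W
R_outer film = 1/(h_o·2πr_oL) = 1/(17.8×2π×0.1013×18.1) = 0.004877 K/W
R_total = 0.2077 K/W
Q = ΔT/R_total = 41/0.2077

Q ≈ 197 W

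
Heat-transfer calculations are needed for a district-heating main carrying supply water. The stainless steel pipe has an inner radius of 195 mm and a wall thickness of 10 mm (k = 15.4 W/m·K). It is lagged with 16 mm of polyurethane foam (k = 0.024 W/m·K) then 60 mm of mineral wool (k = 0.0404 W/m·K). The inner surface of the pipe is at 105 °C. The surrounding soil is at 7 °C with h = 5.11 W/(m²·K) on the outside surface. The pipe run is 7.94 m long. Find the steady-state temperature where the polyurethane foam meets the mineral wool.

For a radial system each layer contributes R = ln(r_out/r_in)/(2πkL); films add R = 1/(hA).
R_stainless steel pipe wall = ln(205/195)/(2π×15.4×7.94) = 6.509×10^-5 K/W
R_polyurethane foam = ln(221/205)/(2π×0.024×7.94) = 0.06277 K/W
R_mineral wool = ln(281/221)/(2π×0.0404×7.94) = 0.1192 K/W
R_outer film = 1/(h_o·2πr_oL) = 1/(5.11×2π×0.281×7.94) = 0.01396 K/W
R_total = 0.196 K/W
Q = ΔT/R_total = 98/0.196
Q = 500 W
T_interface = T_inner − Q·ΣR(inner→interface) = 105 − 500×0.06283

T ≈ 73.6 °C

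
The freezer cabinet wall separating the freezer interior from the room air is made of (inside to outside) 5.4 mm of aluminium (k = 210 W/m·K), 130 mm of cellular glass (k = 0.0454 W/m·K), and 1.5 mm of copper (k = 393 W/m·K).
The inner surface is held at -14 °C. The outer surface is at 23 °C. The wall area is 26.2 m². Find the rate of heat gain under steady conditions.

Q ≈ 339 W

Model the wall as resistances in series:
R_aluminium = L/(kA) = 0.0054/(210×26.2) = 9.815×10^-7 K/W
R_cellular glass = L/(kA) = 0.13/(0.0454×26.2) = 0.1093 K/W
R_copper = L/(kA) = 0.0015/(393×26.2) = 1.457×10^-7 K/W
R_total = 0.1093 K/W
Q = ΔT / R_total = 37 / 0.1093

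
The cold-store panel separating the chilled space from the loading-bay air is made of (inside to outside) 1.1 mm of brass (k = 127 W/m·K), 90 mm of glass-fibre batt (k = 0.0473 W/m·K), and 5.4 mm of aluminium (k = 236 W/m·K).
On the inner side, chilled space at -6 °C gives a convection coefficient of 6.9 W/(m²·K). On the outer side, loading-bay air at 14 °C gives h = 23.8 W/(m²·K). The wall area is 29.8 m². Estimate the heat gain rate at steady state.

Q ≈ 285 W

Thermal resistances in series:
R_inner film = 1/(h_i·A) = 1/(6.9×29.8) = 0.004863 K/W
R_brass = L/(kA) = 0.0011/(127×29.8) = 2.907×10^-7 K/W
R_glass-fibre batt = L/(kA) = 0.09/(0.0473×29.8) = 0.06385 K/W
R_aluminium = L/(kA) = 0.0054/(236×29.8) = 7.678×10^-7 K/W
R_outer film = 1/(h_o·A) = 1/(23.8×29.8) = 0.00141 K/W
R_total = 0.07012 K/W
Q = ΔT / R_total = 20 / 0.07012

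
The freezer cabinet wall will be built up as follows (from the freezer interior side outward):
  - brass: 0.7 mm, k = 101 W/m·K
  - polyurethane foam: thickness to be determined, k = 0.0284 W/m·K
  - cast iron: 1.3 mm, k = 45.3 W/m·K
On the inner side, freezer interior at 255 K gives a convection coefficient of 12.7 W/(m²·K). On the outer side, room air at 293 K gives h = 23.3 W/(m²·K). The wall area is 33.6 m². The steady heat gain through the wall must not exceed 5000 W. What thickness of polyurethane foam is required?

L ≈ 3.8 mm

Thermal resistances in series:
R_inner film = 1/(h_i·A) = 1/(12.7×33.6) = 0.002343 K/W
R_brass = L/(kA) = 0.0007/(101×33.6) = 2.063×10^-7 K/W
R_cast iron = L/(kA) = 0.0013/(45.3×33.6) = 8.541×10^-7 K/W
R_outer film = 1/(h_o·A) = 1/(23.3×33.6) = 0.001277 K/W
Sum of the known resistances R_other = 0.003622 K/W
Required total resistance R_tot = ΔT/Q_allow = 38/5000 = 0.0076 K/W
R_polyurethane foam = R_tot − R_other = 0.003978 K/W
L = R·k·A = 0.003978×0.0284×33.6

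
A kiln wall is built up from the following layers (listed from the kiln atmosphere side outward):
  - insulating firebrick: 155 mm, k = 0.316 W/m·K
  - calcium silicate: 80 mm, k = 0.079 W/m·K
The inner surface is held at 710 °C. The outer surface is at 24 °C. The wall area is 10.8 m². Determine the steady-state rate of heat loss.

Using the resistance-network approach (series):
R_insulating firebrick = L/(kA) = 0.155/(0.316×10.8) = 0.04542 K/W
R_calcium silicate = L/(kA) = 0.08/(0.079×10.8) = 0.09376 K/W
R_total = 0.1392 K/W
Q = ΔT / R_total = 686 / 0.1392

Q ≈ 4930 W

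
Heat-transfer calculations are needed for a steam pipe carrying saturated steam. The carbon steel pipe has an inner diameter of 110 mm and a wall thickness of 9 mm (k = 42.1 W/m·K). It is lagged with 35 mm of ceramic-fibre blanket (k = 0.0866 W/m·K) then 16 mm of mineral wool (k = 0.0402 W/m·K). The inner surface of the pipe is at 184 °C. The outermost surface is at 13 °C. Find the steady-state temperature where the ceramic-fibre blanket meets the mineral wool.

T ≈ 85.7 °C

Radial resistances (cylindrical: R_cond = ln(r_o/r_i)/(2πkL), R_conv = 1/(h·2πrL)):
R_carbon steel pipe wall = ln(64/55)/(2π×42.1×1) = 5.729×10^-4 K/W
R_ceramic-fibre blanket = ln(99/64)/(2π×0.0866×1) = 0.8017 K/W
R_mineral wool = ln(115/99)/(2π×0.0402×1) = 0.5931 K/W
R_total = 1.395 K/W
Q = ΔT/R_total = 171/1.395
Q = 123 W/m
T_interface = T_inner − Q·ΣR(inner→interface) = 184 − 123×0.8023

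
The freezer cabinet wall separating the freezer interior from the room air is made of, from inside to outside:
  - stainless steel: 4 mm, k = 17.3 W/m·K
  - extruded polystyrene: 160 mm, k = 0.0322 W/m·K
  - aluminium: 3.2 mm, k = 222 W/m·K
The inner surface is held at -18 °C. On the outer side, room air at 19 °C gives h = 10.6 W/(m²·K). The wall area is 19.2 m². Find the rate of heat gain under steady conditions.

Thermal resistances in series:
R_stainless steel = L/(kA) = 0.004/(17.3×19.2) = 1.204×10^-5 K/W
R_extruded polystyrene = L/(kA) = 0.16/(0.0322×19.2) = 0.2588 K/W
R_aluminium = L/(kA) = 0.0032/(222×19.2) = 7.508×10^-7 K/W
R_outer film = 1/(h_o·A) = 1/(10.6×19.2) = 0.004914 K/W
R_total = 0.2637 K/W
Q = ΔT / R_total = 37 / 0.2637

Q ≈ 140 W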